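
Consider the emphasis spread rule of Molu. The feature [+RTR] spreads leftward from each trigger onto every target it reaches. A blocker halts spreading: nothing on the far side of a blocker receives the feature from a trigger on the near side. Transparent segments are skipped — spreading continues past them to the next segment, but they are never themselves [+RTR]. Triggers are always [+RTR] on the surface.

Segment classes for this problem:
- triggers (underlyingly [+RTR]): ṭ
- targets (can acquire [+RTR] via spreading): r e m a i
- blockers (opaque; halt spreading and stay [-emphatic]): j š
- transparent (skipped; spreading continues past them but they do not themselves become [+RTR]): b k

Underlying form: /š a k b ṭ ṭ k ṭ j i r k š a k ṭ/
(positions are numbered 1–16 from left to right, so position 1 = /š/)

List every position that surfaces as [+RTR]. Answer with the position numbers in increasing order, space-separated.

2 5 6 8 14 16

From /ṭ/ at 5 leftward: 4 /b/ transparent; 3 /k/ transparent; 2 /a/ → [+RTR]; 1 /š/ blocks.
From /ṭ/ at 6 leftward: 5 /ṭ/ is itself a trigger — this domain ends here.
From /ṭ/ at 8 leftward: 7 /k/ transparent; 6 /ṭ/ is itself a trigger — this domain ends here.
From /ṭ/ at 16 leftward: 15 /k/ transparent; 14 /a/ → [+RTR]; 13 /š/ blocks.
Targets with no active source: positions 10 11 stay [-emphatic].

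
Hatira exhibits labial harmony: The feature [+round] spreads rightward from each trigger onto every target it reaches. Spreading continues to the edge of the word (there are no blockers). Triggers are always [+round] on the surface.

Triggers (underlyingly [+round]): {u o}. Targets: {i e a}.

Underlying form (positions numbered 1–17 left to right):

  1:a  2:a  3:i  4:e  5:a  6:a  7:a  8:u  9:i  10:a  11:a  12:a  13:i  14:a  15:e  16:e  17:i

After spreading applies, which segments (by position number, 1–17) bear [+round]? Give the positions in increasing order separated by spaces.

From /u/ at 8 rightward: 9 /i/ → [+round]; 10 /a/ → [+round]; 11 /a/ → [+round]; 12 /a/ → [+round]; 13 /i/ → [+round]; 14 /a/ → [+round]; 15 /e/ → [+round]; 16 /e/ → [+round]; 17 /i/ → [+round]; word edge.
Targets with no active source: positions 1 2 3 4 5 6 7 stay [-round].

8 9 10 11 12 13 14 15 16 17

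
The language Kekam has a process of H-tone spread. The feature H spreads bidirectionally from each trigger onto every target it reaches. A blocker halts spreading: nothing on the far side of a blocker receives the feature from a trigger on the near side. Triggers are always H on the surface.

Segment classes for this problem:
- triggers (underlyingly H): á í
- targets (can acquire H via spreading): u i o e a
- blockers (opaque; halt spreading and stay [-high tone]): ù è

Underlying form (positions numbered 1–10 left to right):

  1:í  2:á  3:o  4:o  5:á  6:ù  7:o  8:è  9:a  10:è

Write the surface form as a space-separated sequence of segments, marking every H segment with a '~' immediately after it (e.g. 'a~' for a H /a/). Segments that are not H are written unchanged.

í~ á~ o~ o~ á~ ù o è a è

From /í/ at 1 rightward: 2 /á/ is itself a trigger — this domain ends here.
From /í/ at 1 leftward: word edge.
From /á/ at 2 rightward: 3 /o/ → H; 4 /o/ → H; 5 /á/ is itself a trigger — this domain ends here.
From /á/ at 2 leftward: 1 /í/ is itself a trigger — this domain ends here.
From /á/ at 5 rightward: 6 /ù/ blocks.
From /á/ at 5 leftward: 4 /o/ → H; 3 /o/ → H; 2 /á/ is itself a trigger — this domain ends here.
Targets with no active source: positions 7 9 stay [-high tone].
H positions on the surface: 1 2 3 4 5.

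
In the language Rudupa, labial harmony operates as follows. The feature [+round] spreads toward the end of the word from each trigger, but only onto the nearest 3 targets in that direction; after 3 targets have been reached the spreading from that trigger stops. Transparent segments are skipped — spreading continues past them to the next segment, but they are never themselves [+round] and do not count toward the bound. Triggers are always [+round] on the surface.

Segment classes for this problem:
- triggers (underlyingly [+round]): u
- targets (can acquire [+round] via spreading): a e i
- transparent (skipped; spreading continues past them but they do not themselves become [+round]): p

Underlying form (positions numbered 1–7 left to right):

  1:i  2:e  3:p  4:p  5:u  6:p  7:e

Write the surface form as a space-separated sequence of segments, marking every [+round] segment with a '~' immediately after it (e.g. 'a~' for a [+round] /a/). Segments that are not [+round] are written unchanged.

From /u/ at 5 rightward: 6 /p/ transparent; 7 /e/ → [+round]; word edge.
Targets with no active source: positions 1 2 stay [-round].
[+round] positions on the surface: 5 7.

i e p p u~ p e~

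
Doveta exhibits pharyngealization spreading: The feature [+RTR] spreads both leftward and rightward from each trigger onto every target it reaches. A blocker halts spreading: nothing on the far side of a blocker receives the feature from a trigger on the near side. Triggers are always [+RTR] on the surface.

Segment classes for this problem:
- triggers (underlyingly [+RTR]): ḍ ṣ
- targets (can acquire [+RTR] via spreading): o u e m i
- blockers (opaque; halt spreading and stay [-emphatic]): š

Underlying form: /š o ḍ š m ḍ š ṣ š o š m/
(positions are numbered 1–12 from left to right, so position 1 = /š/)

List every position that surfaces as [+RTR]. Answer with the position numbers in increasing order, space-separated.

2 3 5 6 8

From /ḍ/ at 3 rightward: 4 /š/ blocks.
From /ḍ/ at 3 leftward: 2 /o/ → [+RTR]; 1 /š/ blocks.
From /ḍ/ at 6 rightward: 7 /š/ blocks.
From /ḍ/ at 6 leftward: 5 /m/ → [+RTR]; 4 /š/ blocks.
From /ṣ/ at 8 rightward: 9 /š/ blocks.
From /ṣ/ at 8 leftward: 7 /š/ blocks.
Targets with no active source: positions 10 12 stay [-emphatic].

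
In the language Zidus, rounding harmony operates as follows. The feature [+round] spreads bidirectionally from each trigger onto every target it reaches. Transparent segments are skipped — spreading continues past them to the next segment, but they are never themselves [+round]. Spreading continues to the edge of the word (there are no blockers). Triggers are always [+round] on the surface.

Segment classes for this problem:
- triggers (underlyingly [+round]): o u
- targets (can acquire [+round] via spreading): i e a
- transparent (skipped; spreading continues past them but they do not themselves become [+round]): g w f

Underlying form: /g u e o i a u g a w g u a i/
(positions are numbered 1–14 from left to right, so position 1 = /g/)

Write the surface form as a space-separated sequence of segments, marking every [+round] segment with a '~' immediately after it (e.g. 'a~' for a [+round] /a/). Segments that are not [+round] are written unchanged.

g u~ e~ o~ i~ a~ u~ g a~ w g u~ a~ i~

From /u/ at 2 rightward: 3 /e/ → [+round]; 4 /o/ is itself a trigger — this domain ends here.
From /u/ at 2 leftward: 1 /g/ transparent; word edge.
From /o/ at 4 rightward: 5 /i/ → [+round]; 6 /a/ → [+round]; 7 /u/ is itself a trigger — this domain ends here.
From /o/ at 4 leftward: 3 /e/ → [+round]; 2 /u/ is itself a trigger — this domain ends here.
From /u/ at 7 rightward: 8 /g/ transparent; 9 /a/ → [+round]; 10 /w/ transparent; 11 /g/ transparent; 12 /u/ is itself a trigger — this domain ends here.
From /u/ at 7 leftward: 6 /a/ → [+round]; 5 /i/ → [+round]; 4 /o/ is itself a trigger — this domain ends here.
From /u/ at 12 rightward: 13 /a/ → [+round]; 14 /i/ → [+round]; word edge.
From /u/ at 12 leftward: 11 /g/ transparent; 10 /w/ transparent; 9 /a/ → [+round]; 8 /g/ transparent; 7 /u/ is itself a trigger — this domain ends here.
[+round] positions on the surface: 2 3 4 5 6 7 9 12 13 14.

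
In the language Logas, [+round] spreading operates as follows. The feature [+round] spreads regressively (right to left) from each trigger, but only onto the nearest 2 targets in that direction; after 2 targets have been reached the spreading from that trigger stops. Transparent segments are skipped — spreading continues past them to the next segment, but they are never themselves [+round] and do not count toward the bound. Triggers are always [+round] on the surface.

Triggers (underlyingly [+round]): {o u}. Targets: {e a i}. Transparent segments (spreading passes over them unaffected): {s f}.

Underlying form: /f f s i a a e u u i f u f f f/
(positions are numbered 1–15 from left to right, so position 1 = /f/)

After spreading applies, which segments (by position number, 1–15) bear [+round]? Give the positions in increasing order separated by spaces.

6 7 8 9 10 12

From /u/ at 8 leftward: 7 /e/ → [+round]; 6 /a/ → [+round]; bound reached.
From /u/ at 9 leftward: 8 /u/ is itself a trigger — this domain ends here.
From /u/ at 12 leftward: 11 /f/ transparent; 10 /i/ → [+round]; 9 /u/ is itself a trigger — this domain ends here.
Targets with no active source: positions 4 5 stay [-round].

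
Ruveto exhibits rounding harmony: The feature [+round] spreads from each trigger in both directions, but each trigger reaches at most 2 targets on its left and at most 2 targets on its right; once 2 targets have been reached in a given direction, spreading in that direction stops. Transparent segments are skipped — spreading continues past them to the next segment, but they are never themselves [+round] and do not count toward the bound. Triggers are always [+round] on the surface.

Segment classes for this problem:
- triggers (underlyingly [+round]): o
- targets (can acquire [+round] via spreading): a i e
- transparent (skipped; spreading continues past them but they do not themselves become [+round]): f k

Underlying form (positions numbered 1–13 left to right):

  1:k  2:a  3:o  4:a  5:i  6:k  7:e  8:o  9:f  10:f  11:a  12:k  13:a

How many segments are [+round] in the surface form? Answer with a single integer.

8

From /o/ at 3 rightward: 4 /a/ → [+round]; 5 /i/ → [+round]; bound reached.
From /o/ at 3 leftward: 2 /a/ → [+round]; 1 /k/ transparent; word edge.
From /o/ at 8 rightward: 9 /f/ transparent; 10 /f/ transparent; 11 /a/ → [+round]; 12 /k/ transparent; 13 /a/ → [+round]; bound reached.
From /o/ at 8 leftward: 7 /e/ → [+round]; 6 /k/ transparent; 5 /i/ → [+round]; bound reached.
[+round] positions on the surface: 2 3 4 5 7 8 11 13.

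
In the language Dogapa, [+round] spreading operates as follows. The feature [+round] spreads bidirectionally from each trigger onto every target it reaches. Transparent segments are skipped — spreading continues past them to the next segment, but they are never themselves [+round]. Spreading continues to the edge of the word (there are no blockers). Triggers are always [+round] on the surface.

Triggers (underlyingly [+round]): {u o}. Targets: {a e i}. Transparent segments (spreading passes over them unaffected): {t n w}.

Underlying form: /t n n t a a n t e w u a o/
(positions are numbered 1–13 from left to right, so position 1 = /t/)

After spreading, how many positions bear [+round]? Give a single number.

From /u/ at 11 rightward: 12 /a/ → [+round]; 13 /o/ is itself a trigger — this domain ends here.
From /u/ at 11 leftward: 10 /w/ transparent; 9 /e/ → [+round]; 8 /t/ transparent; 7 /n/ transparent; 6 /a/ → [+round]; 5 /a/ → [+round]; 4 /t/ transparent; 3 /n/ transparent; 2 /n/ transparent; 1 /t/ transparent; word edge.
From /o/ at 13 rightward: word edge.
From /o/ at 13 leftward: 12 /a/ → [+round]; 11 /u/ is itself a trigger — this domain ends here.
[+round] positions on the surface: 5 6 9 11 12 13.

6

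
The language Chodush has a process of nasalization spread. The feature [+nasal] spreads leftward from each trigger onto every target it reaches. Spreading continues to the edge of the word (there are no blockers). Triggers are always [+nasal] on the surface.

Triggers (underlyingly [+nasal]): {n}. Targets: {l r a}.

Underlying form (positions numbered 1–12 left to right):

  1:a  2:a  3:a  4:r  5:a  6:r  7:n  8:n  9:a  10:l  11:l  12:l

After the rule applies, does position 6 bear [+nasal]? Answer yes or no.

yes

From /n/ at 7 leftward: 6 /r/ → [+nasal]; 5 /a/ → [+nasal]; 4 /r/ → [+nasal]; 3 /a/ → [+nasal]; 2 /a/ → [+nasal]; 1 /a/ → [+nasal]; word edge.
From /n/ at 8 leftward: 7 /n/ is itself a trigger — this domain ends here.
Targets with no active source: positions 9 10 11 12 stay [-nasal].
[+nasal] positions on the surface: 1 2 3 4 5 6 7 8.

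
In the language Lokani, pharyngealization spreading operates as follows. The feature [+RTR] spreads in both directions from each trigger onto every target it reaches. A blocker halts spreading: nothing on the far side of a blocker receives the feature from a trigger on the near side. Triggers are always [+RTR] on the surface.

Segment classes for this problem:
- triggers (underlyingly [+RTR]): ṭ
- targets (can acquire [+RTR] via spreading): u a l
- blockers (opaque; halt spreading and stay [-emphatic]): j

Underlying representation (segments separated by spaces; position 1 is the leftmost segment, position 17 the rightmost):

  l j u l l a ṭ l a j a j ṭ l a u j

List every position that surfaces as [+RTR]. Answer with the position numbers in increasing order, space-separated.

3 4 5 6 7 8 9 13 14 15 16

From /ṭ/ at 7 rightward: 8 /l/ → [+RTR]; 9 /a/ → [+RTR]; 10 /j/ blocks.
From /ṭ/ at 7 leftward: 6 /a/ → [+RTR]; 5 /l/ → [+RTR]; 4 /l/ → [+RTR]; 3 /u/ → [+RTR]; 2 /j/ blocks.
From /ṭ/ at 13 rightward: 14 /l/ → [+RTR]; 15 /a/ → [+RTR]; 16 /u/ → [+RTR]; 17 /j/ blocks.
From /ṭ/ at 13 leftward: 12 /j/ blocks.
Targets with no active source: positions 1 11 stay [-emphatic].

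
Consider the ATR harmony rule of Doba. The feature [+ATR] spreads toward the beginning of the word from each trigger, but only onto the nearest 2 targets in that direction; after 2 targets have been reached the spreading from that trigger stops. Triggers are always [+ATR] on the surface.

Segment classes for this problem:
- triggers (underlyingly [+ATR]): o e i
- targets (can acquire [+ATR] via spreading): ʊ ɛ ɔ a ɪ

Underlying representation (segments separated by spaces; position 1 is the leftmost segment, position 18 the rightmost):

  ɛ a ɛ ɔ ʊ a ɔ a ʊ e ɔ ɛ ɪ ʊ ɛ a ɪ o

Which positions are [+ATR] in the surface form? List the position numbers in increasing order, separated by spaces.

From /e/ at 10 leftward: 9 /ʊ/ → [+ATR]; 8 /a/ → [+ATR]; bound reached.
From /o/ at 18 leftward: 17 /ɪ/ → [+ATR]; 16 /a/ → [+ATR]; bound reached.
Targets with no active source: positions 1 2 3 4 5 6 7 11 12 13 14 15 stay [-ATR].

8 9 10 16 17 18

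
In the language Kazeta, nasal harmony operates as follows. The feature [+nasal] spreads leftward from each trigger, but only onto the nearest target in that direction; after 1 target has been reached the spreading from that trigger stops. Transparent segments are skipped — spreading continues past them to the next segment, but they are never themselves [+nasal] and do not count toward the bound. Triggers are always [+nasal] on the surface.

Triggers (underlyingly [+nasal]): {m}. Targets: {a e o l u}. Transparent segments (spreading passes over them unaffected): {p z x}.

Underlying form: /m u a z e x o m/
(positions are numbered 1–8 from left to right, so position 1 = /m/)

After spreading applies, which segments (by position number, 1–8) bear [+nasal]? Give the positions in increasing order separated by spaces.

1 7 8

From /m/ at 1 leftward: word edge.
From /m/ at 8 leftward: 7 /o/ → [+nasal]; bound reached.
Targets with no active source: positions 2 3 5 stay [-nasal].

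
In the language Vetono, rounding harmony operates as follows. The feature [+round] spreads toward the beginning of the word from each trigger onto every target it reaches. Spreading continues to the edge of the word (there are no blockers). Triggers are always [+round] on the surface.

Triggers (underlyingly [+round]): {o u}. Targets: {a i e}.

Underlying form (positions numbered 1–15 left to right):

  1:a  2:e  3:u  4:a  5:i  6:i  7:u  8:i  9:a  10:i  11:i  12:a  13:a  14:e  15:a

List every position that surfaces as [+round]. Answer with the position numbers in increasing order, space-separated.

From /u/ at 3 leftward: 2 /e/ → [+round]; 1 /a/ → [+round]; word edge.
From /u/ at 7 leftward: 6 /i/ → [+round]; 5 /i/ → [+round]; 4 /a/ → [+round]; 3 /u/ is itself a trigger — this domain ends here.
Targets with no active source: positions 8 9 10 11 12 13 14 15 stay [-round].

1 2 3 4 5 6 7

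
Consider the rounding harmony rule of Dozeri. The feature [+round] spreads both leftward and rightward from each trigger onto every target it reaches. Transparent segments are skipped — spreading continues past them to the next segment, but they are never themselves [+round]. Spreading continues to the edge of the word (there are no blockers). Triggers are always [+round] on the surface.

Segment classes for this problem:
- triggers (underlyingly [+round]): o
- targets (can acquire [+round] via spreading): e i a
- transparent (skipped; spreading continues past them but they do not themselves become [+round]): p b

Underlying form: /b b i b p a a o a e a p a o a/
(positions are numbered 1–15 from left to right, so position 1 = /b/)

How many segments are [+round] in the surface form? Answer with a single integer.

From /o/ at 8 rightward: 9 /a/ → [+round]; 10 /e/ → [+round]; 11 /a/ → [+round]; 12 /p/ transparent; 13 /a/ → [+round]; 14 /o/ is itself a trigger — this domain ends here.
From /o/ at 8 leftward: 7 /a/ → [+round]; 6 /a/ → [+round]; 5 /p/ transparent; 4 /b/ transparent; 3 /i/ → [+round]; 2 /b/ transparent; 1 /b/ transparent; word edge.
From /o/ at 14 rightward: 15 /a/ → [+round]; word edge.
From /o/ at 14 leftward: 13 /a/ → [+round]; 12 /p/ transparent; 11 /a/ → [+round]; 10 /e/ → [+round]; 9 /a/ → [+round]; 8 /o/ is itself a trigger — this domain ends here.
[+round] positions on the surface: 3 6 7 8 9 10 11 13 14 15.

10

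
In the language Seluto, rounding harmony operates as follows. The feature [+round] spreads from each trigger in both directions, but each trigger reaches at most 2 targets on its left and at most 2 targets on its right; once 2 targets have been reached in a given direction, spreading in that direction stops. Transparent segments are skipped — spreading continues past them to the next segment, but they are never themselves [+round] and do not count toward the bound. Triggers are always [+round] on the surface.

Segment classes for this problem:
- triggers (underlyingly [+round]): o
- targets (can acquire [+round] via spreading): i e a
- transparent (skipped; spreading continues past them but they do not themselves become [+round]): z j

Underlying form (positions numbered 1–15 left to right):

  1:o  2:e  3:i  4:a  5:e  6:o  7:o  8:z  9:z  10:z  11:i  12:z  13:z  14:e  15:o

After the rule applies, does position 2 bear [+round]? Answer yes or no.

yes

From /o/ at 1 rightward: 2 /e/ → [+round]; 3 /i/ → [+round]; bound reached.
From /o/ at 1 leftward: word edge.
From /o/ at 6 rightward: 7 /o/ is itself a trigger — this domain ends here.
From /o/ at 6 leftward: 5 /e/ → [+round]; 4 /a/ → [+round]; bound reached.
From /o/ at 7 rightward: 8 /z/ transparent; 9 /z/ transparent; 10 /z/ transparent; 11 /i/ → [+round]; 12 /z/ transparent; 13 /z/ transparent; 14 /e/ → [+round]; bound reached.
From /o/ at 7 leftward: 6 /o/ is itself a trigger — this domain ends here.
From /o/ at 15 rightward: word edge.
From /o/ at 15 leftward: 14 /e/ → [+round]; 13 /z/ transparent; 12 /z/ transparent; 11 /i/ → [+round]; bound reached.
[+round] positions on the surface: 1 2 3 4 5 6 7 11 14 15.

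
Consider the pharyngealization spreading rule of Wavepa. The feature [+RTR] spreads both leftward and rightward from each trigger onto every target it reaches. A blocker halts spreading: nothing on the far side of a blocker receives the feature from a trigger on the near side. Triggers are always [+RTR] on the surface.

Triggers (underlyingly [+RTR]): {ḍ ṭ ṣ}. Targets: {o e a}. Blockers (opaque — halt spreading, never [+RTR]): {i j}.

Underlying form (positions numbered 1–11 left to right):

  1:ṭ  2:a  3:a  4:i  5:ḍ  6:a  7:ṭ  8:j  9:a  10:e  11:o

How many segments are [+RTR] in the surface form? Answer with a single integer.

6

From /ṭ/ at 1 rightward: 2 /a/ → [+RTR]; 3 /a/ → [+RTR]; 4 /i/ blocks.
From /ṭ/ at 1 leftward: word edge.
From /ḍ/ at 5 rightward: 6 /a/ → [+RTR]; 7 /ṭ/ is itself a trigger — this domain ends here.
From /ḍ/ at 5 leftward: 4 /i/ blocks.
From /ṭ/ at 7 rightward: 8 /j/ blocks.
From /ṭ/ at 7 leftward: 6 /a/ → [+RTR]; 5 /ḍ/ is itself a trigger — this domain ends here.
Targets with no active source: positions 9 10 11 stay [-emphatic].
[+RTR] positions on the surface: 1 2 3 5 6 7.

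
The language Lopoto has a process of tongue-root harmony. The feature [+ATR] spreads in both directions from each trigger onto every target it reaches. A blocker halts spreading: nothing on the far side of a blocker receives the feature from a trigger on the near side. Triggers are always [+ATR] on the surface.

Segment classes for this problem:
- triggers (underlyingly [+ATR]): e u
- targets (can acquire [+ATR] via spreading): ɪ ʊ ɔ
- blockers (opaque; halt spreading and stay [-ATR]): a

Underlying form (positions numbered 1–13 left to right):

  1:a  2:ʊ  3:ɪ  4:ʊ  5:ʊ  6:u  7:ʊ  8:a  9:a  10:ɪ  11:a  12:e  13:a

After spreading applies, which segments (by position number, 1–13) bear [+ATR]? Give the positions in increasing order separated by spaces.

2 3 4 5 6 7 12

From /u/ at 6 rightward: 7 /ʊ/ → [+ATR]; 8 /a/ blocks.
From /u/ at 6 leftward: 5 /ʊ/ → [+ATR]; 4 /ʊ/ → [+ATR]; 3 /ɪ/ → [+ATR]; 2 /ʊ/ → [+ATR]; 1 /a/ blocks.
From /e/ at 12 rightward: 13 /a/ blocks.
From /e/ at 12 leftward: 11 /a/ blocks.
Target with no active source: position 10 stays [-ATR].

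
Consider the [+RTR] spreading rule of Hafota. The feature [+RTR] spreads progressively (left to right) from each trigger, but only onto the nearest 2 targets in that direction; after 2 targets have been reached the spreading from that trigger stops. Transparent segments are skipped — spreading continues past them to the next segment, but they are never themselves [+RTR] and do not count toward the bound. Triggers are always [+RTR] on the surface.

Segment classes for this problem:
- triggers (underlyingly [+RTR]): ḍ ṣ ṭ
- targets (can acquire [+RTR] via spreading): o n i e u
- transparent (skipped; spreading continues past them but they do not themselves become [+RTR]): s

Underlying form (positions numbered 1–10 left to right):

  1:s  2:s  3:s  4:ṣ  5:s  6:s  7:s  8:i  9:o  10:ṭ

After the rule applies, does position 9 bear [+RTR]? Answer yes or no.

From /ṣ/ at 4 rightward: 5 /s/ transparent; 6 /s/ transparent; 7 /s/ transparent; 8 /i/ → [+RTR]; 9 /o/ → [+RTR]; bound reached.
From /ṭ/ at 10 rightward: word edge.
[+RTR] positions on the surface: 4 8 9 10.

yes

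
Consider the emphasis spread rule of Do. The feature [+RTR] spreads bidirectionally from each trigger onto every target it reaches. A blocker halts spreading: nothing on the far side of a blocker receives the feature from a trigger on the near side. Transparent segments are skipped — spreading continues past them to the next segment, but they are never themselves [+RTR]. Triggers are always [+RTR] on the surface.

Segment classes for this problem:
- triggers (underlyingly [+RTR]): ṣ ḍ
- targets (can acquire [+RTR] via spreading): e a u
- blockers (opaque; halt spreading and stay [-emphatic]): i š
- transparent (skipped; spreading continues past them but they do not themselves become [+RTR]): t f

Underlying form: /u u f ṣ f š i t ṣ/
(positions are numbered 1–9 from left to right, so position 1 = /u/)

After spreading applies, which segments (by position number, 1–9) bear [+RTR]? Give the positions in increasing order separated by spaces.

1 2 4 9

From /ṣ/ at 4 rightward: 5 /f/ transparent; 6 /š/ blocks.
From /ṣ/ at 4 leftward: 3 /f/ transparent; 2 /u/ → [+RTR]; 1 /u/ → [+RTR]; word edge.
From /ṣ/ at 9 rightward: word edge.
From /ṣ/ at 9 leftward: 8 /t/ transparent; 7 /i/ blocks.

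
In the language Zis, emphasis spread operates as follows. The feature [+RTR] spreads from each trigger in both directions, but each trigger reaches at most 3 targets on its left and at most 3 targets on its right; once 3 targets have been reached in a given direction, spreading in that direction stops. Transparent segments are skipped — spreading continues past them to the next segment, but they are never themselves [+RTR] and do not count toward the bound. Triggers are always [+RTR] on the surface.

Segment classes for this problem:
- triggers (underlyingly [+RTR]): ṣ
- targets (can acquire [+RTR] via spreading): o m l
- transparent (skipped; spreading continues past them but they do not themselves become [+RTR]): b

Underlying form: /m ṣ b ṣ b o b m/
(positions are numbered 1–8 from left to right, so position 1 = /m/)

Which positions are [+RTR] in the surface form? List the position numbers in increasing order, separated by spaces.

From /ṣ/ at 2 rightward: 3 /b/ transparent; 4 /ṣ/ is itself a trigger — this domain ends here.
From /ṣ/ at 2 leftward: 1 /m/ → [+RTR]; word edge.
From /ṣ/ at 4 rightward: 5 /b/ transparent; 6 /o/ → [+RTR]; 7 /b/ transparent; 8 /m/ → [+RTR]; word edge.
From /ṣ/ at 4 leftward: 3 /b/ transparent; 2 /ṣ/ is itself a trigger — this domain ends here.

1 2 4 6 8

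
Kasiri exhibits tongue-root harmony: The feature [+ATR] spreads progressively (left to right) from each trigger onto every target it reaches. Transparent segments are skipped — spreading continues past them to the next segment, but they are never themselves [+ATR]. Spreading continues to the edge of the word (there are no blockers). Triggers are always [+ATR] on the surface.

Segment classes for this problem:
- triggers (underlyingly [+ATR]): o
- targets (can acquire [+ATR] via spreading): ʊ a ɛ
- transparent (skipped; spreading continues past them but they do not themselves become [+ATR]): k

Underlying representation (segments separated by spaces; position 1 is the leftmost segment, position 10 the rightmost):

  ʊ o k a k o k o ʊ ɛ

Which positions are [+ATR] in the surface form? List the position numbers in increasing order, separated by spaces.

From /o/ at 2 rightward: 3 /k/ transparent; 4 /a/ → [+ATR]; 5 /k/ transparent; 6 /o/ is itself a trigger — this domain ends here.
From /o/ at 6 rightward: 7 /k/ transparent; 8 /o/ is itself a trigger — this domain ends here.
From /o/ at 8 rightward: 9 /ʊ/ → [+ATR]; 10 /ɛ/ → [+ATR]; word edge.
Target with no active source: position 1 stays [-ATR].

2 4 6 8 9 10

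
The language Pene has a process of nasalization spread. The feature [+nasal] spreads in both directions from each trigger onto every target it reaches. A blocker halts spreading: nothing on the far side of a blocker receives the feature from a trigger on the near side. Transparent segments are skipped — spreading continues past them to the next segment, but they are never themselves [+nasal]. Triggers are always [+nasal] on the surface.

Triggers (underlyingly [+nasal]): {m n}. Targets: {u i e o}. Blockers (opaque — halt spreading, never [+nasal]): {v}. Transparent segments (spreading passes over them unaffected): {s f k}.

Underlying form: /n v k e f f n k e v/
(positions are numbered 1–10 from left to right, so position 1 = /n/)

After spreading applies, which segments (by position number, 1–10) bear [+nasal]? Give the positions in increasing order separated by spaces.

1 4 7 9

From /n/ at 1 rightward: 2 /v/ blocks.
From /n/ at 1 leftward: word edge.
From /n/ at 7 rightward: 8 /k/ transparent; 9 /e/ → [+nasal]; 10 /v/ blocks.
From /n/ at 7 leftward: 6 /f/ transparent; 5 /f/ transparent; 4 /e/ → [+nasal]; 3 /k/ transparent; 2 /v/ blocks.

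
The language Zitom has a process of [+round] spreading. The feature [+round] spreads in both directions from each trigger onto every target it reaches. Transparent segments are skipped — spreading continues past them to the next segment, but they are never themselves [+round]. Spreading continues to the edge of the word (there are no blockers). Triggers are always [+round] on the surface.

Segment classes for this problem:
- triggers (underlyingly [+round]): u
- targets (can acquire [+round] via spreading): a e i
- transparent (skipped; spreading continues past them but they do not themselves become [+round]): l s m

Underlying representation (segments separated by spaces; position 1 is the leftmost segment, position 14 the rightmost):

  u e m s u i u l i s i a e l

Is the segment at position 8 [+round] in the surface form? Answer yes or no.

no

From /u/ at 1 rightward: 2 /e/ → [+round]; 3 /m/ transparent; 4 /s/ transparent; 5 /u/ is itself a trigger — this domain ends here.
From /u/ at 1 leftward: word edge.
From /u/ at 5 rightward: 6 /i/ → [+round]; 7 /u/ is itself a trigger — this domain ends here.
From /u/ at 5 leftward: 4 /s/ transparent; 3 /m/ transparent; 2 /e/ → [+round]; 1 /u/ is itself a trigger — this domain ends here.
From /u/ at 7 rightward: 8 /l/ transparent; 9 /i/ → [+round]; 10 /s/ transparent; 11 /i/ → [+round]; 12 /a/ → [+round]; 13 /e/ → [+round]; 14 /l/ transparent; word edge.
From /u/ at 7 leftward: 6 /i/ → [+round]; 5 /u/ is itself a trigger — this domain ends here.
[+round] positions on the surface: 1 2 5 6 7 9 11 12 13.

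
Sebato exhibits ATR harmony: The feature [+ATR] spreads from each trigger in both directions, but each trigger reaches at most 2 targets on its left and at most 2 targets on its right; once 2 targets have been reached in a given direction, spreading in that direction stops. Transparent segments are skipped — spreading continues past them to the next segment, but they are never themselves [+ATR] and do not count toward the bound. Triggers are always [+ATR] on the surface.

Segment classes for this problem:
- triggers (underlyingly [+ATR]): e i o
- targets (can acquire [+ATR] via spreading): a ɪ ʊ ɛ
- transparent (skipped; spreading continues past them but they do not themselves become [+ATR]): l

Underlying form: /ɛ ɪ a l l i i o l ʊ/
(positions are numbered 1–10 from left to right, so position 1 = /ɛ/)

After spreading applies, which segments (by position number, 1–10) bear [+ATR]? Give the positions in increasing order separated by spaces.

2 3 6 7 8 10

From /i/ at 6 rightward: 7 /i/ is itself a trigger — this domain ends here.
From /i/ at 6 leftward: 5 /l/ transparent; 4 /l/ transparent; 3 /a/ → [+ATR]; 2 /ɪ/ → [+ATR]; bound reached.
From /i/ at 7 rightward: 8 /o/ is itself a trigger — this domain ends here.
From /i/ at 7 leftward: 6 /i/ is itself a trigger — this domain ends here.
From /o/ at 8 rightward: 9 /l/ transparent; 10 /ʊ/ → [+ATR]; word edge.
From /o/ at 8 leftward: 7 /i/ is itself a trigger — this domain ends here.
Target with no active source: position 1 stays [-ATR].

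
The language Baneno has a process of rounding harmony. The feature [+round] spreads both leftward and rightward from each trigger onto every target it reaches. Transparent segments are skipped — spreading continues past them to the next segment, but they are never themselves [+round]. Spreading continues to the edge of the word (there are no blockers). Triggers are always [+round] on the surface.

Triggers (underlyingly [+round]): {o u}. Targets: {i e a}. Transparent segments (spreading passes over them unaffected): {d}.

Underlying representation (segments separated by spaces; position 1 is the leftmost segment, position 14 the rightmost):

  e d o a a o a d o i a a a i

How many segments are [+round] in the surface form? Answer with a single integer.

From /o/ at 3 rightward: 4 /a/ → [+round]; 5 /a/ → [+round]; 6 /o/ is itself a trigger — this domain ends here.
From /o/ at 3 leftward: 2 /d/ transparent; 1 /e/ → [+round]; word edge.
From /o/ at 6 rightward: 7 /a/ → [+round]; 8 /d/ transparent; 9 /o/ is itself a trigger — this domain ends here.
From /o/ at 6 leftward: 5 /a/ → [+round]; 4 /a/ → [+round]; 3 /o/ is itself a trigger — this domain ends here.
From /o/ at 9 rightward: 10 /i/ → [+round]; 11 /a/ → [+round]; 12 /a/ → [+round]; 13 /a/ → [+round]; 14 /i/ → [+round]; word edge.
From /o/ at 9 leftward: 8 /d/ transparent; 7 /a/ → [+round]; 6 /o/ is itself a trigger — this domain ends here.
[+round] positions on the surface: 1 3 4 5 6 7 9 10 11 12 13 14.

12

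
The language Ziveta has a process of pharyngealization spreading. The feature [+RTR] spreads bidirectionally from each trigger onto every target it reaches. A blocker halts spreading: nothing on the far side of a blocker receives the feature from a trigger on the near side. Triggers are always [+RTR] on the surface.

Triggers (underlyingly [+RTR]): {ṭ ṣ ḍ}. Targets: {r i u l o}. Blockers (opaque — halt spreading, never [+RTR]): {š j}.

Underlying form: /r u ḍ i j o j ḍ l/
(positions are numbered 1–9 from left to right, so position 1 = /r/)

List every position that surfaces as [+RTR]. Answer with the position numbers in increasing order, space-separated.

1 2 3 4 8 9

From /ḍ/ at 3 rightward: 4 /i/ → [+RTR]; 5 /j/ blocks.
From /ḍ/ at 3 leftward: 2 /u/ → [+RTR]; 1 /r/ → [+RTR]; word edge.
From /ḍ/ at 8 rightward: 9 /l/ → [+RTR]; word edge.
From /ḍ/ at 8 leftward: 7 /j/ blocks.
Target with no active source: position 6 stays [-emphatic].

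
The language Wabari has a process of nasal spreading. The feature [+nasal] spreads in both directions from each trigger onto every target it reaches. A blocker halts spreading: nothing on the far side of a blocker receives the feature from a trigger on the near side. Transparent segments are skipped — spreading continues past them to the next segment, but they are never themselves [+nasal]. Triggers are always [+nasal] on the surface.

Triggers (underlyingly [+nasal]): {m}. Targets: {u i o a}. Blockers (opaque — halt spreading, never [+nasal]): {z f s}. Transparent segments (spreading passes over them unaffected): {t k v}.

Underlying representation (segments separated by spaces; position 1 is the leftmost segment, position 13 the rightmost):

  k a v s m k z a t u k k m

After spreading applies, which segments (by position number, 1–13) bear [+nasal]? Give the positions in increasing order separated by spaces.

From /m/ at 5 rightward: 6 /k/ transparent; 7 /z/ blocks.
From /m/ at 5 leftward: 4 /s/ blocks.
From /m/ at 13 rightward: word edge.
From /m/ at 13 leftward: 12 /k/ transparent; 11 /k/ transparent; 10 /u/ → [+nasal]; 9 /t/ transparent; 8 /a/ → [+nasal]; 7 /z/ blocks.
Target with no active source: position 2 stays [-nasal].

5 8 10 13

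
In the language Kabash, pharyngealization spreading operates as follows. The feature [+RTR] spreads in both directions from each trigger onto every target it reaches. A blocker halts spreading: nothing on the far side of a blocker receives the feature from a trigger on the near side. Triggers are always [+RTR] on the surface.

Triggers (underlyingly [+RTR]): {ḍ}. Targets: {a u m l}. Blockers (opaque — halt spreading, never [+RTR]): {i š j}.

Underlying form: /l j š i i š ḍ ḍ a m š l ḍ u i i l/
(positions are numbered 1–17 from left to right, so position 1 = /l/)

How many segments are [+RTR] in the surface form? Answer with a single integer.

7

From /ḍ/ at 7 rightward: 8 /ḍ/ is itself a trigger — this domain ends here.
From /ḍ/ at 7 leftward: 6 /š/ blocks.
From /ḍ/ at 8 rightward: 9 /a/ → [+RTR]; 10 /m/ → [+RTR]; 11 /š/ blocks.
From /ḍ/ at 8 leftward: 7 /ḍ/ is itself a trigger — this domain ends here.
From /ḍ/ at 13 rightward: 14 /u/ → [+RTR]; 15 /i/ blocks.
From /ḍ/ at 13 leftward: 12 /l/ → [+RTR]; 11 /š/ blocks.
Targets with no active source: positions 1 17 stay [-emphatic].
[+RTR] positions on the surface: 7 8 9 10 12 13 14.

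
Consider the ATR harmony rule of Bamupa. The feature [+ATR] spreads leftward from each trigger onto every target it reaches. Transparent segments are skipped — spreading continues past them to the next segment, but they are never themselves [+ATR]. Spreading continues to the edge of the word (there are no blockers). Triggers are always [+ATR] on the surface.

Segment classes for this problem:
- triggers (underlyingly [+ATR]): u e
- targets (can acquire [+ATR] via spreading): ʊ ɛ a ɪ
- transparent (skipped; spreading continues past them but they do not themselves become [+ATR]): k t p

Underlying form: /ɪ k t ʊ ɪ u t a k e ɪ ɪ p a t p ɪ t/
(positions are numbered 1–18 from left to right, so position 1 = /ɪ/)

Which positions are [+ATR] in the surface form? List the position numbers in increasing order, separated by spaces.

From /u/ at 6 leftward: 5 /ɪ/ → [+ATR]; 4 /ʊ/ → [+ATR]; 3 /t/ transparent; 2 /k/ transparent; 1 /ɪ/ → [+ATR]; word edge.
From /e/ at 10 leftward: 9 /k/ transparent; 8 /a/ → [+ATR]; 7 /t/ transparent; 6 /u/ is itself a trigger — this domain ends here.
Targets with no active source: positions 11 12 14 17 stay [-ATR].

1 4 5 6 8 10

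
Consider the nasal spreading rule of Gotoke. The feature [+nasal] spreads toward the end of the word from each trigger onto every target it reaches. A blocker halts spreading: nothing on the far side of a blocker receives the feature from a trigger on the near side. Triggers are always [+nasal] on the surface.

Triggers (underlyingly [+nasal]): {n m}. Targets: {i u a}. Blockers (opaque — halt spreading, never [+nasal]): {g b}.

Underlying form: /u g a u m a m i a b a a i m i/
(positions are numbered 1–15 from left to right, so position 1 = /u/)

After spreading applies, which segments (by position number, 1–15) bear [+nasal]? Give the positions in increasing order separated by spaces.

From /m/ at 5 rightward: 6 /a/ → [+nasal]; 7 /m/ is itself a trigger — this domain ends here.
From /m/ at 7 rightward: 8 /i/ → [+nasal]; 9 /a/ → [+nasal]; 10 /b/ blocks.
From /m/ at 14 rightward: 15 /i/ → [+nasal]; word edge.
Targets with no active source: positions 1 3 4 11 12 13 stay [-nasal].

5 6 7 8 9 14 15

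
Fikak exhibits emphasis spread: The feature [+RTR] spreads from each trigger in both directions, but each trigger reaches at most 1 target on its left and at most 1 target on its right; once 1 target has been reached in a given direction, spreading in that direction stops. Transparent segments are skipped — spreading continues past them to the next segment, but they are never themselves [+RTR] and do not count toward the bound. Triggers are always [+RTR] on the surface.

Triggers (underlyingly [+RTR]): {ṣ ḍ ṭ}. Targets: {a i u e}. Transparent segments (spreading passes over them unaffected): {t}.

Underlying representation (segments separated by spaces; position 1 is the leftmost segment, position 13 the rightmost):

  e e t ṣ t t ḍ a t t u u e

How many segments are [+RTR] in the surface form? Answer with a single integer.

From /ṣ/ at 4 rightward: 5 /t/ transparent; 6 /t/ transparent; 7 /ḍ/ is itself a trigger — this domain ends here.
From /ṣ/ at 4 leftward: 3 /t/ transparent; 2 /e/ → [+RTR]; bound reached.
From /ḍ/ at 7 rightward: 8 /a/ → [+RTR]; bound reached.
From /ḍ/ at 7 leftward: 6 /t/ transparent; 5 /t/ transparent; 4 /ṣ/ is itself a trigger — this domain ends here.
Targets with no active source: positions 1 11 12 13 stay [-emphatic].
[+RTR] positions on the surface: 2 4 7 8.

4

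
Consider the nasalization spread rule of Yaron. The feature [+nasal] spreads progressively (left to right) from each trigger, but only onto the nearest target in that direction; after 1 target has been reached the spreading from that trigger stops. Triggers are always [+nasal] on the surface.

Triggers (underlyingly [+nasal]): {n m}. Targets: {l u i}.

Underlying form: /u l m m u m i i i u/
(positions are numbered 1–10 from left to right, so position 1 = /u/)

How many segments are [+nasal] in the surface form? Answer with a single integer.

From /m/ at 3 rightward: 4 /m/ is itself a trigger — this domain ends here.
From /m/ at 4 rightward: 5 /u/ → [+nasal]; bound reached.
From /m/ at 6 rightward: 7 /i/ → [+nasal]; bound reached.
Targets with no active source: positions 1 2 8 9 10 stay [-nasal].
[+nasal] positions on the surface: 3 4 5 6 7.

5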